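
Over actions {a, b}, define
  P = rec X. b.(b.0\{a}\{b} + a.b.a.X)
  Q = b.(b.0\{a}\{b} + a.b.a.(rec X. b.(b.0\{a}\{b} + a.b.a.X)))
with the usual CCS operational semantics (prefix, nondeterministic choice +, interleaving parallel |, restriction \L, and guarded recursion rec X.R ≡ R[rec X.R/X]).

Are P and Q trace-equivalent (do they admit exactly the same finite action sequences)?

Reachable graph of P (5 states):
  m0 = rec X. b.(b.0\{a}\{b} + a.b.a.X) → -b-> m1
  m1 = b.0\{a}\{b} + a.b.a.(rec X. b.(b.0\{a}\{b} + a.b.a.X)) → -a-> m2, -b-> m3
  m2 = b.a.(rec X. b.(b.0\{a}\{b} + a.b.a.X)) → -b-> m4
  m3 = 0\{a}\{b} → deadlocked
  m4 = a.(rec X. b.(b.0\{a}\{b} + a.b.a.X)) → -a-> m0
Reachable graph of Q (6 states):
  n0 = b.(b.0\{a}\{b} + a.b.a.(rec X. b.(b.0\{a}\{b} + a.b.a.X))) → -b-> n1
  n1 = b.0\{a}\{b} + a.b.a.(rec X. b.(b.0\{a}\{b} + a.b.a.X)) → -a-> n2, -b-> n3
  n2 = b.a.(rec X. b.(b.0\{a}\{b} + a.b.a.X)) → -b-> n4
  n3 = 0\{a}\{b} → deadlocked
  n4 = a.(rec X. b.(b.0\{a}\{b} + a.b.a.X)) → -a-> n5
  n5 = rec X. b.(b.0\{a}\{b} + a.b.a.X) → -b-> n1
Bisimilarity quotient blocks:
  B0 = {m0, n0, n5}
  B1 = {m1, n1}
  B2 = {m2, n2}
  B3 = {m4, n4}
  B4 = {m3, n3}
m0 ∈ B0, n0 ∈ B0 → same block
Bisimilar ⇒ trace-equivalent.

traces(P) = traces(Q)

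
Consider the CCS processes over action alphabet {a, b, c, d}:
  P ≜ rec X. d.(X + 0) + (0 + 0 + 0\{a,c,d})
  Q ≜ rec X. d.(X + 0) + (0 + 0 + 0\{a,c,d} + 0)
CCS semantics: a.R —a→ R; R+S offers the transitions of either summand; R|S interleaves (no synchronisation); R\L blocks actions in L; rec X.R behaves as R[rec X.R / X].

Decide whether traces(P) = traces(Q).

trace-equivalent

P's transition system — 2 states:
  s0 = rec X. d.(X + 0) + (0 + 0 + 0\{a,c,d}) → —d→ s1
  s1 = (rec X. d.(X + 0) + (0 + 0 + 0\{a,c,d})) + 0 → —d→ s1
Q's transition system — 2 states:
  t0 = rec X. d.(X + 0) + (0 + 0 + 0\{a,c,d} + 0) → —d→ t1
  t1 = (rec X. d.(X + 0) + (0 + 0 + 0\{a,c,d} + 0)) + 0 → —d→ t1
Coarsest stable partition (strong bisimilarity classes):
  B0 = {s0, s1, t0, t1}
s0 ∈ B0, t0 ∈ B0 → same block
Bisimilar ⇒ trace-equivalent.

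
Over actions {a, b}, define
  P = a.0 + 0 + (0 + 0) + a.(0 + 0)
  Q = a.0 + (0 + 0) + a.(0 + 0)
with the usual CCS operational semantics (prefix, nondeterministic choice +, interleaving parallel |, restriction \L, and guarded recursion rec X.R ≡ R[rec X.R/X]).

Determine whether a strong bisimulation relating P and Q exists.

Reachable graph of P (3 states):
  m0 = a.0 + 0 + (0 + 0) + a.(0 + 0) | ··a··> m1, ··a··> m2
  m1 = 0 | stopped
  m2 = 0 + 0 | stopped
Reachable graph of Q (3 states):
  n0 = a.0 + (0 + 0) + a.(0 + 0) | ··a··> n1, ··a··> n2
  n1 = 0 | stopped
  n2 = 0 + 0 | stopped
Bisimilarity quotient blocks:
  B0 = {m0, n0}
  B1 = {m1, m2, n1, n2}
m0 ∈ B0, n0 ∈ B0 → same block

bisimilar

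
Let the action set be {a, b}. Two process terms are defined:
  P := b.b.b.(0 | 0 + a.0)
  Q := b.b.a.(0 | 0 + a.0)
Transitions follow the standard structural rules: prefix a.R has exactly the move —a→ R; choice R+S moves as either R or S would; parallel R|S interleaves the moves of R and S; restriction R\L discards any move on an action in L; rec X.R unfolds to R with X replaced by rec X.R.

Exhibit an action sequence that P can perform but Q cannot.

P's transition system — 5 states:
  s0 = b.b.b.(0 | 0 + a.0) :: —b→ s1
  s1 = b.b.(0 | 0 + a.0) :: —b→ s2
  s2 = b.(0 | 0 + a.0) :: —b→ s3
  s3 = 0 | 0 + a.0 :: —a→ s4
  s4 = 0 :: (no moves)
Q's transition system — 5 states:
  t0 = b.b.a.(0 | 0 + a.0) :: —b→ t1
  t1 = b.a.(0 | 0 + a.0) :: —b→ t2
  t2 = a.(0 | 0 + a.0) :: —a→ t3
  t3 = 0 | 0 + a.0 :: —a→ t4
  t4 = 0 :: (no moves)
Run σ = ⟨bbb⟩ on P: start {s0}
  step 1 (b): {s1}
  step 2 (b): {s2}
  step 3 (b): {s3}
  — P admits the full trace.
Run σ = ⟨bbb⟩ on Q: start {t0}
  step 1 (b): {t1}
  step 2 (b): {t2}
  step 3 (b): no successor for Q

bbb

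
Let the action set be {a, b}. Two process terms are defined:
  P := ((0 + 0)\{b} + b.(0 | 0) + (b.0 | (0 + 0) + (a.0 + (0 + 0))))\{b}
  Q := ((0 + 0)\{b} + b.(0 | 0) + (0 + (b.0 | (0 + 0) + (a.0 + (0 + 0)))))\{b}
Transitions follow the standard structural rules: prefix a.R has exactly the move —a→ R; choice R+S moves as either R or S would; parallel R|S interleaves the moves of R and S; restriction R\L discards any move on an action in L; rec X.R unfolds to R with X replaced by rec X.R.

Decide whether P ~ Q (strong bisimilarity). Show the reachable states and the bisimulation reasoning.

Reachable graph of P (2 states):
  m0 = ((0 + 0)\{b} + b.(0 | 0) + (b.0 | (0 + 0) + (a.0 + (0 + 0))))\{b} has moves -a-> m1
  m1 = 0\{b} has moves ∅
Reachable graph of Q (2 states):
  n0 = ((0 + 0)\{b} + b.(0 | 0) + (0 + (b.0 | (0 + 0) + (a.0 + (0 + 0)))))\{b} has moves -a-> n1
  n1 = 0\{b} has moves ∅
Partition-refinement fixed point:
  B0 = {m0, n0}
  B1 = {m1, n1}
m0 ∈ B0, n0 ∈ B0 → same block

P ~ Q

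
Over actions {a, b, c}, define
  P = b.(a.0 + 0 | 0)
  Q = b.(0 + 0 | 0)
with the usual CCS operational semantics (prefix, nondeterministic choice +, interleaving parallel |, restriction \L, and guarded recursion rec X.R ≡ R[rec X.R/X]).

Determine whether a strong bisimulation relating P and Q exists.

NO

LTS(P): 3 reachable states
  s0 = b.(a.0 + 0 | 0) ⊢ -b-> s1
  s1 = a.0 + 0 | 0 ⊢ -a-> s2
  s2 = 0 ⊢ (no moves)
LTS(Q): 2 reachable states
  t0 = b.(0 + 0 | 0) ⊢ -b-> t1
  t1 = 0 + 0 | 0 ⊢ (no moves)
Coarsest stable partition (strong bisimilarity classes):
  B0 = {s0}
  B1 = {s1}
  B2 = {s2, t1}
  B3 = {t0}
s0 ∈ B0, t0 ∈ B3 → different blocks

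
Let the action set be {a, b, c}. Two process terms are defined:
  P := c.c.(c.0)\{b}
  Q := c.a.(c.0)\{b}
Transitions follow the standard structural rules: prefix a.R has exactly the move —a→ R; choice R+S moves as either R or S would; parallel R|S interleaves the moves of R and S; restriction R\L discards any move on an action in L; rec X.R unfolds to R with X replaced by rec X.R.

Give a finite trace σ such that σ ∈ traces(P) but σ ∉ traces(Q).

cc

P's transition system — 4 states:
  u0 = c.c.(c.0)\{b} → ··c··> u1
  u1 = c.(c.0)\{b} → ··c··> u2
  u2 = (c.0)\{b} → ··c··> u3
  u3 = 0\{b} → ∅
Q's transition system — 4 states:
  v0 = c.a.(c.0)\{b} → ··c··> v1
  v1 = a.(c.0)\{b} → ··a··> v2
  v2 = (c.0)\{b} → ··c··> v3
  v3 = 0\{b} → ∅
Trace ⟨cc⟩ through P, begin at {u0}:
  after c @ step 1: {u1}
  after c @ step 2: {u2}
  ✓ P
Trace ⟨cc⟩ through Q, begin at {v0}:
  after c @ step 1: {v1}
  after c @ step 2: no successor for Q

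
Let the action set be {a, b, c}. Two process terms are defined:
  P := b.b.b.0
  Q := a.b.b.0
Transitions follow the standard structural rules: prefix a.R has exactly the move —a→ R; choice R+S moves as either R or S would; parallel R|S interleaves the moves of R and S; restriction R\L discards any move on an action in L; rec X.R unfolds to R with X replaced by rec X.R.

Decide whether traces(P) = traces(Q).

Reachable graph of P (4 states):
  s0 = b.b.b.0 ⊢ —b→ s1
  s1 = b.b.0 ⊢ —b→ s2
  s2 = b.0 ⊢ —b→ s3
  s3 = 0 ⊢ (no moves)
Reachable graph of Q (4 states):
  t0 = a.b.b.0 ⊢ —a→ t1
  t1 = b.b.0 ⊢ —b→ t2
  t2 = b.0 ⊢ —b→ t3
  t3 = 0 ⊢ (no moves)
Run σ = ⟨b⟩ on P: start {s0}
  step 1 (b): {s1}
  ✓ P
Run σ = ⟨b⟩ on Q: start {t0}
  step 1 (b): no successor for Q

traces(P) ≠ traces(Q) — witness ⟨b⟩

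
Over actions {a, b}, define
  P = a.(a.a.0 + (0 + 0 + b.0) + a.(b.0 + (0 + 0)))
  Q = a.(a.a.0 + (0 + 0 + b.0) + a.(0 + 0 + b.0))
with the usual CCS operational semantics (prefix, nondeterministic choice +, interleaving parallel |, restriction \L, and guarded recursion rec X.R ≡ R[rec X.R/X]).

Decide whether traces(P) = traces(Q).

P's transition system — 5 states:
  s0 = a.(a.a.0 + (0 + 0 + b.0) + a.(b.0 + (0 + 0))) → -a-> s1
  s1 = a.a.0 + (0 + 0 + b.0) + a.(b.0 + (0 + 0)) → -a-> s2, -a-> s3, -b-> s4
  s2 = a.0 → -a-> s4
  s3 = b.0 + (0 + 0) → -b-> s4
  s4 = 0 → (no moves)
Q's transition system — 5 states:
  t0 = a.(a.a.0 + (0 + 0 + b.0) + a.(0 + 0 + b.0)) → -a-> t1
  t1 = a.a.0 + (0 + 0 + b.0) + a.(0 + 0 + b.0) → -a-> t2, -a-> t3, -b-> t4
  t2 = 0 + 0 + b.0 → -b-> t4
  t3 = a.0 → -a-> t4
  t4 = 0 → (no moves)
Partition-refinement fixed point:
  B0 = {s0, t0}
  B1 = {s1, t1}
  B2 = {s3, t2}
  B3 = {s4, t4}
  B4 = {s2, t3}
s0 ∈ B0, t0 ∈ B0 → same block
Bisimilar ⇒ trace-equivalent.

traces(P) = traces(Q)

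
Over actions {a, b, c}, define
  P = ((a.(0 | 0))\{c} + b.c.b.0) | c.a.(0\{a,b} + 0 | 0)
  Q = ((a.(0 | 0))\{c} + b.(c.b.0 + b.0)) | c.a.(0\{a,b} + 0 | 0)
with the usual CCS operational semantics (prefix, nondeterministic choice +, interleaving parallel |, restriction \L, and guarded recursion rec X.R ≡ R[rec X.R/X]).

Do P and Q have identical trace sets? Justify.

Reachable graph of P (15 states):
  u0 = ((a.(0 | 0))\{c} + b.c.b.0) | c.a.(0\{a,b} + 0 | 0) ⊢ =a=> u1, =b=> u2, =c=> u3
  u1 = (0 | 0)\{c} | c.a.(0\{a,b} + 0 | 0) ⊢ =c=> u4
  u2 = c.b.0 | c.a.(0\{a,b} + 0 | 0) ⊢ =c=> u5, =c=> u6
  u3 = ((a.(0 | 0))\{c} + b.c.b.0) | a.(0\{a,b} + 0 | 0) ⊢ =a=> u4, =a=> u7, =b=> u6
  u4 = (0 | 0)\{c} | a.(0\{a,b} + 0 | 0) ⊢ =a=> u8
  u5 = b.0 | c.a.(0\{a,b} + 0 | 0) ⊢ =b=> u9, =c=> u10
  u6 = c.b.0 | a.(0\{a,b} + 0 | 0) ⊢ =a=> u11, =c=> u10
  u7 = ((a.(0 | 0))\{c} + b.c.b.0) | (0\{a,b} + 0 | 0) ⊢ =a=> u8, =b=> u11
  u8 = (0 | 0)\{c} | (0\{a,b} + 0 | 0) ⊢ ∅
  u9 = 0 | c.a.(0\{a,b} + 0 | 0) ⊢ =c=> u12
  u10 = b.0 | a.(0\{a,b} + 0 | 0) ⊢ =a=> u13, =b=> u12
  u11 = c.b.0 | (0\{a,b} + 0 | 0) ⊢ =c=> u13
  u12 = 0 | a.(0\{a,b} + 0 | 0) ⊢ =a=> u14
  u13 = b.0 | (0\{a,b} + 0 | 0) ⊢ =b=> u14
  u14 = 0 | (0\{a,b} + 0 | 0) ⊢ ∅
Reachable graph of Q (15 states):
  v0 = ((a.(0 | 0))\{c} + b.(c.b.0 + b.0)) | c.a.(0\{a,b} + 0 | 0) ⊢ =a=> v1, =b=> v2, =c=> v3
  v1 = (0 | 0)\{c} | c.a.(0\{a,b} + 0 | 0) ⊢ =c=> v4
  v2 = (c.b.0 + b.0) | c.a.(0\{a,b} + 0 | 0) ⊢ =b=> v5, =c=> v6, =c=> v7
  v3 = ((a.(0 | 0))\{c} + b.(c.b.0 + b.0)) | a.(0\{a,b} + 0 | 0) ⊢ =a=> v4, =a=> v8, =b=> v6
  v4 = (0 | 0)\{c} | a.(0\{a,b} + 0 | 0) ⊢ =a=> v9
  v5 = 0 | c.a.(0\{a,b} + 0 | 0) ⊢ =c=> v10
  v6 = (c.b.0 + b.0) | a.(0\{a,b} + 0 | 0) ⊢ =a=> v11, =b=> v10, =c=> v12
  v7 = b.0 | c.a.(0\{a,b} + 0 | 0) ⊢ =b=> v5, =c=> v12
  v8 = ((a.(0 | 0))\{c} + b.(c.b.0 + b.0)) | (0\{a,b} + 0 | 0) ⊢ =a=> v9, =b=> v11
  v9 = (0 | 0)\{c} | (0\{a,b} + 0 | 0) ⊢ ∅
  v10 = 0 | a.(0\{a,b} + 0 | 0) ⊢ =a=> v13
  v11 = (c.b.0 + b.0) | (0\{a,b} + 0 | 0) ⊢ =b=> v13, =c=> v14
  v12 = b.0 | a.(0\{a,b} + 0 | 0) ⊢ =a=> v14, =b=> v10
  v13 = 0 | (0\{a,b} + 0 | 0) ⊢ ∅
  v14 = b.0 | (0\{a,b} + 0 | 0) ⊢ =b=> v13
Trace ⟨bb⟩ through Q, begin at {v0}:
  [1] b ⇒ {v2}
  [2] b ⇒ {v5}
  — Q admits the full trace.
Trace ⟨bb⟩ through P, begin at {u0}:
  [1] b ⇒ {u2}
  [2] b ⇒ ∅ (P stuck)

trace-distinct — witness ⟨bb⟩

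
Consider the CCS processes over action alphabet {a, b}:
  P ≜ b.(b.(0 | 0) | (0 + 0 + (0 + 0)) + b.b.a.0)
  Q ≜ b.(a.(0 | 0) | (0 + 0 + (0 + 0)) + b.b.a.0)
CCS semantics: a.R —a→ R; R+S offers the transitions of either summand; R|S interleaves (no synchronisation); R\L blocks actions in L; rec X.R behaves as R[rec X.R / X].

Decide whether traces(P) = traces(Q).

traces(P) ≠ traces(Q) — witness ⟨ba⟩

Reachable graph of P (6 states):
  m0 = b.(b.(0 | 0) | (0 + 0 + (0 + 0)) + b.b.a.0) | =b=> m1
  m1 = b.(0 | 0) | (0 + 0 + (0 + 0)) + b.b.a.0 | =b=> m2, =b=> m3
  m2 = 0 | 0 | (0 + 0 + (0 + 0)) | stopped
  m3 = b.a.0 | =b=> m4
  m4 = a.0 | =a=> m5
  m5 = 0 | stopped
Reachable graph of Q (6 states):
  n0 = b.(a.(0 | 0) | (0 + 0 + (0 + 0)) + b.b.a.0) | =b=> n1
  n1 = a.(0 | 0) | (0 + 0 + (0 + 0)) + b.b.a.0 | =a=> n2, =b=> n3
  n2 = 0 | 0 | (0 + 0 + (0 + 0)) | stopped
  n3 = b.a.0 | =b=> n4
  n4 = a.0 | =a=> n5
  n5 = 0 | stopped
Run σ = ⟨ba⟩ on Q: start {n0}
  after b @ step 1: {n1}
  after a @ step 2: {n2}
  — Q admits the full trace.
Run σ = ⟨ba⟩ on P: start {m0}
  after b @ step 1: {m1}
  after a @ step 2: no successor for P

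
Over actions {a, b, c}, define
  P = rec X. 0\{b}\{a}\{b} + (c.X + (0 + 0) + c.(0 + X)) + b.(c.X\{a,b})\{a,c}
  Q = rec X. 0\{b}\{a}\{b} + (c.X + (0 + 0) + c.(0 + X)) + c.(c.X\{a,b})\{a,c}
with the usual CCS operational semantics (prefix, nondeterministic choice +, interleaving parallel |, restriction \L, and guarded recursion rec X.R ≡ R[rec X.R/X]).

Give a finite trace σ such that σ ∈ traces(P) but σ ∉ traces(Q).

Reachable graph of P (3 states):
  m0 = rec X. 0\{b}\{a}\{b} + (c.X + (0 + 0) + c.(0 + X)) + b.(c.X\{a,b})\{a,c} :: --b--▸ m1, --c--▸ m0, --c--▸ m2
  m1 = (c.(rec X. 0\{b}\{a}\{b} + (c.X + (0 + 0) + c.(0 + X)) + b.(c.X\{a,b})\{a,c})\{a,b})\{a,c} :: ·
  m2 = 0 + (rec X. 0\{b}\{a}\{b} + (c.X + (0 + 0) + c.(0 + X)) + b.(c.X\{a,b})\{a,c}) :: --b--▸ m1, --c--▸ m0, --c--▸ m2
Reachable graph of Q (3 states):
  n0 = rec X. 0\{b}\{a}\{b} + (c.X + (0 + 0) + c.(0 + X)) + c.(c.X\{a,b})\{a,c} :: --c--▸ n0, --c--▸ n1, --c--▸ n2
  n1 = (c.(rec X. 0\{b}\{a}\{b} + (c.X + (0 + 0) + c.(0 + X)) + c.(c.X\{a,b})\{a,c})\{a,b})\{a,c} :: ·
  n2 = 0 + (rec X. 0\{b}\{a}\{b} + (c.X + (0 + 0) + c.(0 + X)) + c.(c.X\{a,b})\{a,c}) :: --c--▸ n0, --c--▸ n1, --c--▸ n2
Trace ⟨b⟩ through P, begin at {m0}:
  after b @ step 1: {m1}
  P completes σ.
Trace ⟨b⟩ through Q, begin at {n0}:
  after b @ step 1: no successor for Q

b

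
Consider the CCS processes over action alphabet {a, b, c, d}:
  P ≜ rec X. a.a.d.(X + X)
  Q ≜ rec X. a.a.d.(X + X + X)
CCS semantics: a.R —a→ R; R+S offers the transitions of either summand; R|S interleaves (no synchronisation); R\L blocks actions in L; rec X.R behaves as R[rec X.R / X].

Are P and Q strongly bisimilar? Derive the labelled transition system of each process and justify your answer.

bisimilar

P's transition system — 4 states:
  s0 = rec X. a.a.d.(X + X) has moves =a=> s1
  s1 = a.d.((rec X. a.a.d.(X + X)) + (rec X. a.a.d.(X + X))) has moves =a=> s2
  s2 = d.((rec X. a.a.d.(X + X)) + (rec X. a.a.d.(X + X))) has moves =d=> s3
  s3 = (rec X. a.a.d.(X + X)) + (rec X. a.a.d.(X + X)) has moves =a=> s1
Q's transition system — 4 states:
  t0 = rec X. a.a.d.(X + X + X) has moves =a=> t1
  t1 = a.d.((rec X. a.a.d.(X + X + X)) + (rec X. a.a.d.(X + X + X)) + (rec X. a.a.d.(X + X + X))) has moves =a=> t2
  t2 = d.((rec X. a.a.d.(X + X + X)) + (rec X. a.a.d.(X + X + X)) + (rec X. a.a.d.(X + X + X))) has moves =d=> t3
  t3 = (rec X. a.a.d.(X + X + X)) + (rec X. a.a.d.(X + X + X)) + (rec X. a.a.d.(X + X + X)) has moves =a=> t1
Bisimilarity quotient blocks:
  B0 = {s0, s3, t0, t3}
  B1 = {s1, t1}
  B2 = {s2, t2}
s0 ∈ B0, t0 ∈ B0 → same block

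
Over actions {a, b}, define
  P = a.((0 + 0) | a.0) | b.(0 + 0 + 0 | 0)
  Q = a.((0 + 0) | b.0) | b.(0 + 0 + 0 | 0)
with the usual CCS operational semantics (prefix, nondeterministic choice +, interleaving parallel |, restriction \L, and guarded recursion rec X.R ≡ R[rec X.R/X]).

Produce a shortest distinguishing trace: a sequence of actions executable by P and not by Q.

P's transition system — 6 states:
  u0 = a.((0 + 0) | a.0) | b.(0 + 0 + 0 | 0) ⊢ -a-> u1, -b-> u2
  u1 = (0 + 0) | a.0 | b.(0 + 0 + 0 | 0) ⊢ -a-> u3, -b-> u4
  u2 = a.((0 + 0) | a.0) | (0 + 0 + 0 | 0) ⊢ -a-> u4
  u3 = (0 + 0) | 0 | b.(0 + 0 + 0 | 0) ⊢ -b-> u5
  u4 = (0 + 0) | a.0 | (0 + 0 + 0 | 0) ⊢ -a-> u5
  u5 = (0 + 0) | 0 | (0 + 0 + 0 | 0) ⊢ ·
Q's transition system — 6 states:
  v0 = a.((0 + 0) | b.0) | b.(0 + 0 + 0 | 0) ⊢ -a-> v1, -b-> v2
  v1 = (0 + 0) | b.0 | b.(0 + 0 + 0 | 0) ⊢ -b-> v3, -b-> v4
  v2 = a.((0 + 0) | b.0) | (0 + 0 + 0 | 0) ⊢ -a-> v4
  v3 = (0 + 0) | 0 | b.(0 + 0 + 0 | 0) ⊢ -b-> v5
  v4 = (0 + 0) | b.0 | (0 + 0 + 0 | 0) ⊢ -b-> v5
  v5 = (0 + 0) | 0 | (0 + 0 + 0 | 0) ⊢ ·
Run σ = ⟨aa⟩ on P: start {u0}
  step 1 (a): {u1}
  step 2 (a): {u3}
  — P admits the full trace.
Run σ = ⟨aa⟩ on Q: start {v0}
  step 1 (a): {v1}
  step 2 (a): ∅  — Q cannot continue

aa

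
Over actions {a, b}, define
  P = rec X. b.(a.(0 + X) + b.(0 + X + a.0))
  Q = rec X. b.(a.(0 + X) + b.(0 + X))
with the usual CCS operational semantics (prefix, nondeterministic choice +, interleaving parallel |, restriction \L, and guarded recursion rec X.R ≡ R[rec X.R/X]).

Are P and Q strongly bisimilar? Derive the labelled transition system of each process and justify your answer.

not bisimilar

P's transition system — 5 states:
  m0 = rec X. b.(a.(0 + X) + b.(0 + X + a.0)) :: —b→ m1
  m1 = a.(0 + (rec X. b.(a.(0 + X) + b.(0 + X + a.0)))) + b.(0 + (rec X. b.(a.(0 + X) + b.(0 + X + a.0))) + a.0) :: —a→ m2, —b→ m3
  m2 = 0 + (rec X. b.(a.(0 + X) + b.(0 + X + a.0))) :: —b→ m1
  m3 = 0 + (rec X. b.(a.(0 + X) + b.(0 + X + a.0))) + a.0 :: —a→ m4, —b→ m1
  m4 = 0 :: deadlocked
Q's transition system — 3 states:
  n0 = rec X. b.(a.(0 + X) + b.(0 + X)) :: —b→ n1
  n1 = a.(0 + (rec X. b.(a.(0 + X) + b.(0 + X)))) + b.(0 + (rec X. b.(a.(0 + X) + b.(0 + X)))) :: —a→ n2, —b→ n2
  n2 = 0 + (rec X. b.(a.(0 + X) + b.(0 + X))) :: —b→ n1
Coarsest stable partition (strong bisimilarity classes):
  B0 = {m0, m2}
  B1 = {m1}
  B2 = {m3}
  B3 = {m4}
  B4 = {n0, n2}
  B5 = {n1}
m0 ∈ B0, n0 ∈ B4 → different blocks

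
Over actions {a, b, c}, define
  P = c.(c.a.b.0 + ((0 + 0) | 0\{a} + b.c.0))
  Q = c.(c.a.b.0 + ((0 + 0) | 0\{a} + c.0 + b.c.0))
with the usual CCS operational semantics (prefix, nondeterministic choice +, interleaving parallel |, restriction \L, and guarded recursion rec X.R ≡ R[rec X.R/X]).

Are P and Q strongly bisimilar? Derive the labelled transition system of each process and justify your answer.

LTS(P): 6 reachable states
  p0 = c.(c.a.b.0 + ((0 + 0) | 0\{a} + b.c.0)) → --c--▸ p1
  p1 = c.a.b.0 + ((0 + 0) | 0\{a} + b.c.0) → --b--▸ p2, --c--▸ p3
  p2 = c.0 → --c--▸ p4
  p3 = a.b.0 → --a--▸ p5
  p4 = 0 → deadlocked
  p5 = b.0 → --b--▸ p4
LTS(Q): 6 reachable states
  q0 = c.(c.a.b.0 + ((0 + 0) | 0\{a} + c.0 + b.c.0)) → --c--▸ q1
  q1 = c.a.b.0 + ((0 + 0) | 0\{a} + c.0 + b.c.0) → --b--▸ q2, --c--▸ q3, --c--▸ q4
  q2 = c.0 → --c--▸ q3
  q3 = 0 → deadlocked
  q4 = a.b.0 → --a--▸ q5
  q5 = b.0 → --b--▸ q3
Partition-refinement fixed point:
  B0 = {p0}
  B1 = {p1}
  B2 = {p2, q2}
  B3 = {p4, q3}
  B4 = {p3, q4}
  B5 = {p5, q5}
  B6 = {q0}
  B7 = {q1}
p0 ∈ B0, q0 ∈ B6 → different blocks

not bisimilar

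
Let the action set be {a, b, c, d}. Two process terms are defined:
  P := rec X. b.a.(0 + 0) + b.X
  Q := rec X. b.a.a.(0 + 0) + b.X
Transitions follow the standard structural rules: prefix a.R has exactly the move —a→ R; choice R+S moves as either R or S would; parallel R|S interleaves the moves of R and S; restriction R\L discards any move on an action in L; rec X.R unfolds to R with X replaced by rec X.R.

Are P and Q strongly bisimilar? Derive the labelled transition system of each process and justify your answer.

P's transition system — 3 states:
  m0 = rec X. b.a.(0 + 0) + b.X has moves --b--▸ m0, --b--▸ m1
  m1 = a.(0 + 0) has moves --a--▸ m2
  m2 = 0 + 0 has moves ∅
Q's transition system — 4 states:
  n0 = rec X. b.a.a.(0 + 0) + b.X has moves --b--▸ n0, --b--▸ n1
  n1 = a.a.(0 + 0) has moves --a--▸ n2
  n2 = a.(0 + 0) has moves --a--▸ n3
  n3 = 0 + 0 has moves ∅
Partition-refinement fixed point:
  B0 = {m0}
  B1 = {m1, n2}
  B2 = {m2, n3}
  B3 = {n0}
  B4 = {n1}
m0 ∈ B0, n0 ∈ B3 → different blocks

not bisimilar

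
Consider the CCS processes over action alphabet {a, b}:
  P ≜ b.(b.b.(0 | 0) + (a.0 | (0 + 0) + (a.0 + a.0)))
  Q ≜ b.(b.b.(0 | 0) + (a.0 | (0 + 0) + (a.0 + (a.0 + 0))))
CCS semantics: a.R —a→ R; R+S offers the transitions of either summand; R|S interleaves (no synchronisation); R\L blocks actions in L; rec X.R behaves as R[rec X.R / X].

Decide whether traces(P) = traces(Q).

LTS(P): 6 reachable states
  m0 = b.(b.b.(0 | 0) + (a.0 | (0 + 0) + (a.0 + a.0))) :: --b--▸ m1
  m1 = b.b.(0 | 0) + (a.0 | (0 + 0) + (a.0 + a.0)) :: --a--▸ m2, --a--▸ m3, --b--▸ m4
  m2 = 0 :: deadlocked
  m3 = 0 | (0 + 0) :: deadlocked
  m4 = b.(0 | 0) :: --b--▸ m5
  m5 = 0 | 0 :: deadlocked
LTS(Q): 6 reachable states
  n0 = b.(b.b.(0 | 0) + (a.0 | (0 + 0) + (a.0 + (a.0 + 0)))) :: --b--▸ n1
  n1 = b.b.(0 | 0) + (a.0 | (0 + 0) + (a.0 + (a.0 + 0))) :: --a--▸ n2, --a--▸ n3, --b--▸ n4
  n2 = 0 :: deadlocked
  n3 = 0 | (0 + 0) :: deadlocked
  n4 = b.(0 | 0) :: --b--▸ n5
  n5 = 0 | 0 :: deadlocked
Coarsest stable partition (strong bisimilarity classes):
  B0 = {m0, n0}
  B1 = {m1, n1}
  B2 = {m4, n4}
  B3 = {m2, m3, m5, n2, n3, n5}
m0 ∈ B0, n0 ∈ B0 → same block
Bisimilar ⇒ trace-equivalent.

YES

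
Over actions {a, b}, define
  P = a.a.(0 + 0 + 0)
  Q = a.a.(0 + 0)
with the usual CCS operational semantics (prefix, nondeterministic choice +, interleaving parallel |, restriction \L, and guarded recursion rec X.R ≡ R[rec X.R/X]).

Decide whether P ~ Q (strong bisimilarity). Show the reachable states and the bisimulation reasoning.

LTS(P): 3 reachable states
  m0 = a.a.(0 + 0 + 0) → -a-> m1
  m1 = a.(0 + 0 + 0) → -a-> m2
  m2 = 0 + 0 + 0 → ·
LTS(Q): 3 reachable states
  n0 = a.a.(0 + 0) → -a-> n1
  n1 = a.(0 + 0) → -a-> n2
  n2 = 0 + 0 → ·
Partition-refinement fixed point:
  B0 = {m0, n0}
  B1 = {m1, n1}
  B2 = {m2, n2}
m0 ∈ B0, n0 ∈ B0 → same block

P ~ Q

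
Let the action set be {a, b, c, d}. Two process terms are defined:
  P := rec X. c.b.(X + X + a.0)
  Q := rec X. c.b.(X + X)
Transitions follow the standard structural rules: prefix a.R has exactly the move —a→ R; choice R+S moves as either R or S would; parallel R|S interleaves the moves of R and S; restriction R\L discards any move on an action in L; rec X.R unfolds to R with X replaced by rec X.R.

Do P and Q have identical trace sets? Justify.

LTS(P): 4 reachable states
  m0 = rec X. c.b.(X + X + a.0) :: =c=> m1
  m1 = b.((rec X. c.b.(X + X + a.0)) + (rec X. c.b.(X + X + a.0)) + a.0) :: =b=> m2
  m2 = (rec X. c.b.(X + X + a.0)) + (rec X. c.b.(X + X + a.0)) + a.0 :: =a=> m3, =c=> m1
  m3 = 0 :: deadlocked
LTS(Q): 3 reachable states
  n0 = rec X. c.b.(X + X) :: =c=> n1
  n1 = b.((rec X. c.b.(X + X)) + (rec X. c.b.(X + X))) :: =b=> n2
  n2 = (rec X. c.b.(X + X)) + (rec X. c.b.(X + X)) :: =c=> n1
Executing cba from P (initial set {m0}):
  step 1 (c): {m1}
  step 2 (b): {m2}
  step 3 (a): {m3}
  — P admits the full trace.
Executing cba from Q (initial set {n0}):
  step 1 (c): {n1}
  step 2 (b): {n2}
  step 3 (a): no successor for Q

traces(P) ≠ traces(Q) — witness ⟨cba⟩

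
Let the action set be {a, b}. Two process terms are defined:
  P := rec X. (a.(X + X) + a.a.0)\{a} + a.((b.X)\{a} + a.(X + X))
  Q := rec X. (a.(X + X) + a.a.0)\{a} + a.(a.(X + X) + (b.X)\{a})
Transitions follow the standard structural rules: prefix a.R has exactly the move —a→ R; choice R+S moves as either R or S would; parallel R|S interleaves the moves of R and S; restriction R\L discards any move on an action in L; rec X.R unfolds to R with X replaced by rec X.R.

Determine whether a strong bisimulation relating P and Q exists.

P ~ Q

LTS(P): 4 reachable states
  m0 = rec X. (a.(X + X) + a.a.0)\{a} + a.((b.X)\{a} + a.(X + X)) | --a--▸ m1
  m1 = (b.(rec X. (a.(X + X) + a.a.0)\{a} + a.((b.X)\{a} + a.(X + X))))\{a} + a.((rec X. (a.(X + X) + a.a.0)\{a} + a.((b.X)\{a} + a.(X + X))) + (rec X. (a.(X + X) + a.a.0)\{a} + a.((b.X)\{a} + a.(X + X)))) | --a--▸ m2, --b--▸ m3
  m2 = (rec X. (a.(X + X) + a.a.0)\{a} + a.((b.X)\{a} + a.(X + X))) + (rec X. (a.(X + X) + a.a.0)\{a} + a.((b.X)\{a} + a.(X + X))) | --a--▸ m1
  m3 = (rec X. (a.(X + X) + a.a.0)\{a} + a.((b.X)\{a} + a.(X + X)))\{a} | ∅
LTS(Q): 4 reachable states
  n0 = rec X. (a.(X + X) + a.a.0)\{a} + a.(a.(X + X) + (b.X)\{a}) | --a--▸ n1
  n1 = a.((rec X. (a.(X + X) + a.a.0)\{a} + a.(a.(X + X) + (b.X)\{a})) + (rec X. (a.(X + X) + a.a.0)\{a} + a.(a.(X + X) + (b.X)\{a}))) + (b.(rec X. (a.(X + X) + a.a.0)\{a} + a.(a.(X + X) + (b.X)\{a})))\{a} | --a--▸ n2, --b--▸ n3
  n2 = (rec X. (a.(X + X) + a.a.0)\{a} + a.(a.(X + X) + (b.X)\{a})) + (rec X. (a.(X + X) + a.a.0)\{a} + a.(a.(X + X) + (b.X)\{a})) | --a--▸ n1
  n3 = (rec X. (a.(X + X) + a.a.0)\{a} + a.(a.(X + X) + (b.X)\{a}))\{a} | ∅
Coarsest stable partition (strong bisimilarity classes):
  B0 = {m0, m2, n0, n2}
  B1 = {m1, n1}
  B2 = {m3, n3}
m0 ∈ B0, n0 ∈ B0 → same block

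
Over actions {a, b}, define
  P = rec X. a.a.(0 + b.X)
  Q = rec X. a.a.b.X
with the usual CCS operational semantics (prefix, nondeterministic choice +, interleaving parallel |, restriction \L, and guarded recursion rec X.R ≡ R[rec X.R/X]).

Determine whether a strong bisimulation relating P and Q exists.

Reachable graph of P (3 states):
  s0 = rec X. a.a.(0 + b.X) ⊢ -a-> s1
  s1 = a.(0 + b.(rec X. a.a.(0 + b.X))) ⊢ -a-> s2
  s2 = 0 + b.(rec X. a.a.(0 + b.X)) ⊢ -b-> s0
Reachable graph of Q (3 states):
  t0 = rec X. a.a.b.X ⊢ -a-> t1
  t1 = a.b.(rec X. a.a.b.X) ⊢ -a-> t2
  t2 = b.(rec X. a.a.b.X) ⊢ -b-> t0
Coarsest stable partition (strong bisimilarity classes):
  B0 = {s0, t0}
  B1 = {s1, t1}
  B2 = {s2, t2}
s0 ∈ B0, t0 ∈ B0 → same block

YES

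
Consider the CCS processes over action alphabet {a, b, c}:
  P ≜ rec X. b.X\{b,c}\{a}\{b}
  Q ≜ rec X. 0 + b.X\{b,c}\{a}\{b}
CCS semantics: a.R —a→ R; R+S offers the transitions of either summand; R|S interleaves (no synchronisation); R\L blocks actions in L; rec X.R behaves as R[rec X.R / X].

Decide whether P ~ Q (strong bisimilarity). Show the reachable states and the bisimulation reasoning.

P's transition system — 2 states:
  p0 = rec X. b.X\{b,c}\{a}\{b} ⊢ —b→ p1
  p1 = (rec X. b.X\{b,c}\{a}\{b})\{b,c}\{a}\{b} ⊢ ∅
Q's transition system — 2 states:
  q0 = rec X. 0 + b.X\{b,c}\{a}\{b} ⊢ —b→ q1
  q1 = (rec X. 0 + b.X\{b,c}\{a}\{b})\{b,c}\{a}\{b} ⊢ ∅
Partition-refinement fixed point:
  B0 = {p0, q0}
  B1 = {p1, q1}
p0 ∈ B0, q0 ∈ B0 → same block

bisimilar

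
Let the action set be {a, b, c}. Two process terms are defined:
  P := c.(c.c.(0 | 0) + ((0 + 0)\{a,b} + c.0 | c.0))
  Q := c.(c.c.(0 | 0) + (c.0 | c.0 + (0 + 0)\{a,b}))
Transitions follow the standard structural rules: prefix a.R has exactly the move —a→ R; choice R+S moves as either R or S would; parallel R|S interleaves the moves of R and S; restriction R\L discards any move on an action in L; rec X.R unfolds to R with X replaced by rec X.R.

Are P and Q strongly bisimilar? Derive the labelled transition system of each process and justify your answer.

P's transition system — 6 states:
  u0 = c.(c.c.(0 | 0) + ((0 + 0)\{a,b} + c.0 | c.0)) | -c-> u1
  u1 = c.c.(0 | 0) + ((0 + 0)\{a,b} + c.0 | c.0) | -c-> u2, -c-> u3, -c-> u4
  u2 = 0 | c.0 | -c-> u5
  u3 = c.(0 | 0) | -c-> u5
  u4 = c.0 | 0 | -c-> u5
  u5 = 0 | 0 | ·
Q's transition system — 6 states:
  v0 = c.(c.c.(0 | 0) + (c.0 | c.0 + (0 + 0)\{a,b})) | -c-> v1
  v1 = c.c.(0 | 0) + (c.0 | c.0 + (0 + 0)\{a,b}) | -c-> v2, -c-> v3, -c-> v4
  v2 = 0 | c.0 | -c-> v5
  v3 = c.(0 | 0) | -c-> v5
  v4 = c.0 | 0 | -c-> v5
  v5 = 0 | 0 | ·
Partition-refinement fixed point:
  B0 = {u0, v0}
  B1 = {u1, v1}
  B2 = {u2, u3, u4, v2, v3, v4}
  B3 = {u5, v5}
u0 ∈ B0, v0 ∈ B0 → same block

P ~ Q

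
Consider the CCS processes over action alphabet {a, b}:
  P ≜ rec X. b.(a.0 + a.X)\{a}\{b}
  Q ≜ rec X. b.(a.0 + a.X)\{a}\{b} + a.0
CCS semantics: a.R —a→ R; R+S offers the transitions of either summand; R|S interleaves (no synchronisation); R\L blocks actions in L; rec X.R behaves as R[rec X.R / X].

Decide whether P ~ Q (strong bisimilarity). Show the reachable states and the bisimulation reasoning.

NO

LTS(P): 2 reachable states
  p0 = rec X. b.(a.0 + a.X)\{a}\{b} has moves —b→ p1
  p1 = (a.0 + a.(rec X. b.(a.0 + a.X)\{a}\{b}))\{a}\{b} has moves stopped
LTS(Q): 3 reachable states
  q0 = rec X. b.(a.0 + a.X)\{a}\{b} + a.0 has moves —a→ q1, —b→ q2
  q1 = 0 has moves stopped
  q2 = (a.0 + a.(rec X. b.(a.0 + a.X)\{a}\{b} + a.0))\{a}\{b} has moves stopped
Coarsest stable partition (strong bisimilarity classes):
  B0 = {p0}
  B1 = {p1, q1, q2}
  B2 = {q0}
p0 ∈ B0, q0 ∈ B2 → different blocks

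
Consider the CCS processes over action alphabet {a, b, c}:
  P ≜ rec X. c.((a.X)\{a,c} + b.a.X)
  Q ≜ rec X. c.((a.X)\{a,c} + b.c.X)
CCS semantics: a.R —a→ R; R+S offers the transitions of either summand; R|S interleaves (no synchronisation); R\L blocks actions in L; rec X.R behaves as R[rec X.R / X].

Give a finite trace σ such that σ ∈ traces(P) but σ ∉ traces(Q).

P's transition system — 3 states:
  s0 = rec X. c.((a.X)\{a,c} + b.a.X) → --c--▸ s1
  s1 = (a.(rec X. c.((a.X)\{a,c} + b.a.X)))\{a,c} + b.a.(rec X. c.((a.X)\{a,c} + b.a.X)) → --b--▸ s2
  s2 = a.(rec X. c.((a.X)\{a,c} + b.a.X)) → --a--▸ s0
Q's transition system — 3 states:
  t0 = rec X. c.((a.X)\{a,c} + b.c.X) → --c--▸ t1
  t1 = (a.(rec X. c.((a.X)\{a,c} + b.c.X)))\{a,c} + b.c.(rec X. c.((a.X)\{a,c} + b.c.X)) → --b--▸ t2
  t2 = c.(rec X. c.((a.X)\{a,c} + b.c.X)) → --c--▸ t0
Trace ⟨cba⟩ through P, begin at {s0}:
  after c @ step 1: {s1}
  after b @ step 2: {s2}
  after a @ step 3: {s0}
  ✓ P
Trace ⟨cba⟩ through Q, begin at {t0}:
  after c @ step 1: {t1}
  after b @ step 2: {t2}
  after a @ step 3: no successor for Q

cba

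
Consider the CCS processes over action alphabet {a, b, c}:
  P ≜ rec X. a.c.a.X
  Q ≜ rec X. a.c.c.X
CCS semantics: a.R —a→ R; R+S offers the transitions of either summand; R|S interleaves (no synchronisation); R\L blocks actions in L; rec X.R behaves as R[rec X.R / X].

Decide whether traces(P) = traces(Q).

Reachable graph of P (3 states):
  u0 = rec X. a.c.a.X :: --a--▸ u1
  u1 = c.a.(rec X. a.c.a.X) :: --c--▸ u2
  u2 = a.(rec X. a.c.a.X) :: --a--▸ u0
Reachable graph of Q (3 states):
  v0 = rec X. a.c.c.X :: --a--▸ v1
  v1 = c.c.(rec X. a.c.c.X) :: --c--▸ v2
  v2 = c.(rec X. a.c.c.X) :: --c--▸ v0
Run σ = ⟨aca⟩ on P: start {u0}
  [1] a ⇒ {u1}
  [2] c ⇒ {u2}
  [3] a ⇒ {u0}
  — P admits the full trace.
Run σ = ⟨aca⟩ on Q: start {v0}
  [1] a ⇒ {v1}
  [2] c ⇒ {v2}
  [3] a ⇒ ∅  — Q cannot continue

trace-distinct — witness ⟨aca⟩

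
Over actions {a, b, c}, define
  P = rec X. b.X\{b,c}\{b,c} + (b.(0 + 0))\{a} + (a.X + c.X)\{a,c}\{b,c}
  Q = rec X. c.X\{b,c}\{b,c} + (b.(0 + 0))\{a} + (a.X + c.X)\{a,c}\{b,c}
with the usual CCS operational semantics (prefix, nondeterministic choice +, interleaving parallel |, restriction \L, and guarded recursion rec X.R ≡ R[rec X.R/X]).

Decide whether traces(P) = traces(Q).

LTS(P): 3 reachable states
  p0 = rec X. b.X\{b,c}\{b,c} + (b.(0 + 0))\{a} + (a.X + c.X)\{a,c}\{b,c} has moves -b-> p1, -b-> p2
  p1 = (0 + 0)\{a} has moves ·
  p2 = (rec X. b.X\{b,c}\{b,c} + (b.(0 + 0))\{a} + (a.X + c.X)\{a,c}\{b,c})\{b,c}\{b,c} has moves ·
LTS(Q): 3 reachable states
  q0 = rec X. c.X\{b,c}\{b,c} + (b.(0 + 0))\{a} + (a.X + c.X)\{a,c}\{b,c} has moves -b-> q1, -c-> q2
  q1 = (0 + 0)\{a} has moves ·
  q2 = (rec X. c.X\{b,c}\{b,c} + (b.(0 + 0))\{a} + (a.X + c.X)\{a,c}\{b,c})\{b,c}\{b,c} has moves ·
Run σ = ⟨c⟩ on Q: start {q0}
  after c @ step 1: {q2}
  ✓ Q
Run σ = ⟨c⟩ on P: start {p0}
  after c @ step 1: ∅ (P stuck)

trace-distinct — witness ⟨c⟩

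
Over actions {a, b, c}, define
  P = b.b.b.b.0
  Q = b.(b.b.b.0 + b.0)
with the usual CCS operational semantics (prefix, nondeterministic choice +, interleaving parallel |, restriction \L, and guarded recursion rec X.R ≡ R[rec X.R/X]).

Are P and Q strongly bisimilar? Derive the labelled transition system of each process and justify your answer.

P's transition system — 5 states:
  u0 = b.b.b.b.0 has moves -b-> u1
  u1 = b.b.b.0 has moves -b-> u2
  u2 = b.b.0 has moves -b-> u3
  u3 = b.0 has moves -b-> u4
  u4 = 0 has moves ∅
Q's transition system — 5 states:
  v0 = b.(b.b.b.0 + b.0) has moves -b-> v1
  v1 = b.b.b.0 + b.0 has moves -b-> v2, -b-> v3
  v2 = 0 has moves ∅
  v3 = b.b.0 has moves -b-> v4
  v4 = b.0 has moves -b-> v2
Partition-refinement fixed point:
  B0 = {u0}
  B1 = {u1}
  B2 = {u2, v3}
  B3 = {u3, v4}
  B4 = {u4, v2}
  B5 = {v0}
  B6 = {v1}
u0 ∈ B0, v0 ∈ B5 → different blocks

NO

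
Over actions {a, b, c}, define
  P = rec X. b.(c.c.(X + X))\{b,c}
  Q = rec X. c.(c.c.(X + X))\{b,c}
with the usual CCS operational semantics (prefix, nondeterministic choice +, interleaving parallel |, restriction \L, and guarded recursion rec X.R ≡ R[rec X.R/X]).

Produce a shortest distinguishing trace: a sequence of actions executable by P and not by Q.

b

P's transition system — 2 states:
  p0 = rec X. b.(c.c.(X + X))\{b,c} has moves -b-> p1
  p1 = (c.c.((rec X. b.(c.c.(X + X))\{b,c}) + (rec X. b.(c.c.(X + X))\{b,c})))\{b,c} has moves (no moves)
Q's transition system — 2 states:
  q0 = rec X. c.(c.c.(X + X))\{b,c} has moves -c-> q1
  q1 = (c.c.((rec X. c.(c.c.(X + X))\{b,c}) + (rec X. c.(c.c.(X + X))\{b,c})))\{b,c} has moves (no moves)
Executing b from P (initial set {p0}):
  [1] b ⇒ {p1}
  — P admits the full trace.
Executing b from Q (initial set {q0}):
  [1] b ⇒ ∅ (Q stuck)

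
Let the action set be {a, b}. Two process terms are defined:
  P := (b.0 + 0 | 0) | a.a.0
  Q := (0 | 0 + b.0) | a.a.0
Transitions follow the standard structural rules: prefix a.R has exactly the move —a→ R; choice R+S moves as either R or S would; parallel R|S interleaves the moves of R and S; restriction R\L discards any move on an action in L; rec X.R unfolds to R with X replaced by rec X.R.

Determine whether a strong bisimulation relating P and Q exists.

P ~ Q

LTS(P): 6 reachable states
  u0 = (b.0 + 0 | 0) | a.a.0 | --a--▸ u1, --b--▸ u2
  u1 = (b.0 + 0 | 0) | a.0 | --a--▸ u3, --b--▸ u4
  u2 = 0 | a.a.0 | --a--▸ u4
  u3 = (b.0 + 0 | 0) | 0 | --b--▸ u5
  u4 = 0 | a.0 | --a--▸ u5
  u5 = 0 | 0 | ·
LTS(Q): 6 reachable states
  v0 = (0 | 0 + b.0) | a.a.0 | --a--▸ v1, --b--▸ v2
  v1 = (0 | 0 + b.0) | a.0 | --a--▸ v3, --b--▸ v4
  v2 = 0 | a.a.0 | --a--▸ v4
  v3 = (0 | 0 + b.0) | 0 | --b--▸ v5
  v4 = 0 | a.0 | --a--▸ v5
  v5 = 0 | 0 | ·
Partition-refinement fixed point:
  B0 = {u0, v0}
  B1 = {u2, v2}
  B2 = {u4, v4}
  B3 = {u5, v5}
  B4 = {u1, v1}
  B5 = {u3, v3}
u0 ∈ B0, v0 ∈ B0 → same block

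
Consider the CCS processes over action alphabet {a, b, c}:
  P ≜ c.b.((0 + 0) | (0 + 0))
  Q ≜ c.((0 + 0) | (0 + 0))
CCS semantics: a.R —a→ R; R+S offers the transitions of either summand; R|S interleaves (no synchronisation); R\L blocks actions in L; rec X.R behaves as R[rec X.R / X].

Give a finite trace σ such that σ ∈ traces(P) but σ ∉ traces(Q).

cb

P's transition system — 3 states:
  m0 = c.b.((0 + 0) | (0 + 0)) | ··c··> m1
  m1 = b.((0 + 0) | (0 + 0)) | ··b··> m2
  m2 = (0 + 0) | (0 + 0) | (no moves)
Q's transition system — 2 states:
  n0 = c.((0 + 0) | (0 + 0)) | ··c··> n1
  n1 = (0 + 0) | (0 + 0) | (no moves)
Trace ⟨cb⟩ through P, begin at {m0}:
  step 1 (c): {m1}
  step 2 (b): {m2}
  — P admits the full trace.
Trace ⟨cb⟩ through Q, begin at {n0}:
  step 1 (c): {n1}
  step 2 (b): no successor for Q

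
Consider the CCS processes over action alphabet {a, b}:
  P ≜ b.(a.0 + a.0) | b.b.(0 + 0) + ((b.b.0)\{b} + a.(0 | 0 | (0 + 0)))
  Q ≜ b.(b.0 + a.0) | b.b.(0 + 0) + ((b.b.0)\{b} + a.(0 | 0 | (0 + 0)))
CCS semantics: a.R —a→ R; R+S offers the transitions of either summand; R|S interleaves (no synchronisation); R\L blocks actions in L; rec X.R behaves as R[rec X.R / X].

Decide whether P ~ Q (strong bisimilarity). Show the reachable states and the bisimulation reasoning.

LTS(P): 10 reachable states
  p0 = b.(a.0 + a.0) | b.b.(0 + 0) + ((b.b.0)\{b} + a.(0 | 0 | (0 + 0))) → -a-> p1, -b-> p2, -b-> p3
  p1 = 0 | 0 | (0 + 0) → deadlocked
  p2 = (a.0 + a.0) | b.b.(0 + 0) → -a-> p4, -b-> p5
  p3 = b.(a.0 + a.0) | b.(0 + 0) → -b-> p5, -b-> p6
  p4 = 0 | b.b.(0 + 0) → -b-> p7
  p5 = (a.0 + a.0) | b.(0 + 0) → -a-> p7, -b-> p8
  p6 = b.(a.0 + a.0) | (0 + 0) → -b-> p8
  p7 = 0 | b.(0 + 0) → -b-> p9
  p8 = (a.0 + a.0) | (0 + 0) → -a-> p9
  p9 = 0 | (0 + 0) → deadlocked
LTS(Q): 10 reachable states
  q0 = b.(b.0 + a.0) | b.b.(0 + 0) + ((b.b.0)\{b} + a.(0 | 0 | (0 + 0))) → -a-> q1, -b-> q2, -b-> q3
  q1 = 0 | 0 | (0 + 0) → deadlocked
  q2 = (b.0 + a.0) | b.b.(0 + 0) → -a-> q4, -b-> q4, -b-> q5
  q3 = b.(b.0 + a.0) | b.(0 + 0) → -b-> q5, -b-> q6
  q4 = 0 | b.b.(0 + 0) → -b-> q7
  q5 = (b.0 + a.0) | b.(0 + 0) → -a-> q7, -b-> q7, -b-> q8
  q6 = b.(b.0 + a.0) | (0 + 0) → -b-> q8
  q7 = 0 | b.(0 + 0) → -b-> q9
  q8 = (b.0 + a.0) | (0 + 0) → -a-> q9, -b-> q9
  q9 = 0 | (0 + 0) → deadlocked
Coarsest stable partition (strong bisimilarity classes):
  B0 = {p0}
  B1 = {p1, p9, q1, q9}
  B2 = {p2}
  B3 = {p5}
  B4 = {p7, q7}
  B5 = {p8}
  B6 = {p4, q4}
  B7 = {p3}
  B8 = {p6}
  B9 = {q0}
  B10 = {q3}
  B11 = {q5}
  B12 = {q8}
  B13 = {q6}
  B14 = {q2}
p0 ∈ B0, q0 ∈ B9 → different blocks

P ≁ Q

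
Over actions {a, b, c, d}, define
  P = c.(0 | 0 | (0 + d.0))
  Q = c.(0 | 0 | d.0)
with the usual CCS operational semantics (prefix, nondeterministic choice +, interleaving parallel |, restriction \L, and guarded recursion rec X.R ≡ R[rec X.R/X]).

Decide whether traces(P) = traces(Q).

traces(P) = traces(Q)

P's transition system — 3 states:
  s0 = c.(0 | 0 | (0 + d.0)) | -c-> s1
  s1 = 0 | 0 | (0 + d.0) | -d-> s2
  s2 = 0 | 0 | 0 | ∅
Q's transition system — 3 states:
  t0 = c.(0 | 0 | d.0) | -c-> t1
  t1 = 0 | 0 | d.0 | -d-> t2
  t2 = 0 | 0 | 0 | ∅
Partition-refinement fixed point:
  B0 = {s0, t0}
  B1 = {s1, t1}
  B2 = {s2, t2}
s0 ∈ B0, t0 ∈ B0 → same block
Bisimilar ⇒ trace-equivalent.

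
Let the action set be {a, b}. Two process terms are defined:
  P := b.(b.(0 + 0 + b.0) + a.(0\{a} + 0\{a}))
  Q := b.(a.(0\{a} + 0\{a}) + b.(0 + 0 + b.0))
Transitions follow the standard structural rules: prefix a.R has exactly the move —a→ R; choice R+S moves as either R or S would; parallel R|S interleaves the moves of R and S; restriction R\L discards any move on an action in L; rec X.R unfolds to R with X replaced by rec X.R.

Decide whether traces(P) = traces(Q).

trace-equivalent

LTS(P): 5 reachable states
  m0 = b.(b.(0 + 0 + b.0) + a.(0\{a} + 0\{a})) :: =b=> m1
  m1 = b.(0 + 0 + b.0) + a.(0\{a} + 0\{a}) :: =a=> m2, =b=> m3
  m2 = 0\{a} + 0\{a} :: (no moves)
  m3 = 0 + 0 + b.0 :: =b=> m4
  m4 = 0 :: (no moves)
LTS(Q): 5 reachable states
  n0 = b.(a.(0\{a} + 0\{a}) + b.(0 + 0 + b.0)) :: =b=> n1
  n1 = a.(0\{a} + 0\{a}) + b.(0 + 0 + b.0) :: =a=> n2, =b=> n3
  n2 = 0\{a} + 0\{a} :: (no moves)
  n3 = 0 + 0 + b.0 :: =b=> n4
  n4 = 0 :: (no moves)
Coarsest stable partition (strong bisimilarity classes):
  B0 = {m0, n0}
  B1 = {m1, n1}
  B2 = {m2, m4, n2, n4}
  B3 = {m3, n3}
m0 ∈ B0, n0 ∈ B0 → same block
Bisimilar ⇒ trace-equivalent.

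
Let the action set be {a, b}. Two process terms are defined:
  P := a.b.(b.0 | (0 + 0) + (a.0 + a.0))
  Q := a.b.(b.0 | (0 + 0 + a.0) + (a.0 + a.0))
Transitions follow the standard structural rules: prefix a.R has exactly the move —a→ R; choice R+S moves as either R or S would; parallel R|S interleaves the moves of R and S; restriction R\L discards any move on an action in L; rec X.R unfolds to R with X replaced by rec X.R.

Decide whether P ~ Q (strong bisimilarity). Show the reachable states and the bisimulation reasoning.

not bisimilar

Reachable graph of P (5 states):
  m0 = a.b.(b.0 | (0 + 0) + (a.0 + a.0)) ⊢ =a=> m1
  m1 = b.(b.0 | (0 + 0) + (a.0 + a.0)) ⊢ =b=> m2
  m2 = b.0 | (0 + 0) + (a.0 + a.0) ⊢ =a=> m3, =b=> m4
  m3 = 0 ⊢ ·
  m4 = 0 | (0 + 0) ⊢ ·
Reachable graph of Q (7 states):
  n0 = a.b.(b.0 | (0 + 0 + a.0) + (a.0 + a.0)) ⊢ =a=> n1
  n1 = b.(b.0 | (0 + 0 + a.0) + (a.0 + a.0)) ⊢ =b=> n2
  n2 = b.0 | (0 + 0 + a.0) + (a.0 + a.0) ⊢ =a=> n3, =a=> n4, =b=> n5
  n3 = 0 ⊢ ·
  n4 = b.0 | 0 ⊢ =b=> n6
  n5 = 0 | (0 + 0 + a.0) ⊢ =a=> n6
  n6 = 0 | 0 ⊢ ·
Bisimilarity quotient blocks:
  B0 = {m0}
  B1 = {m1}
  B2 = {m2}
  B3 = {m3, m4, n3, n6}
  B4 = {n0}
  B5 = {n1}
  B6 = {n2}
  B7 = {n5}
  B8 = {n4}
m0 ∈ B0, n0 ∈ B4 → different blocks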